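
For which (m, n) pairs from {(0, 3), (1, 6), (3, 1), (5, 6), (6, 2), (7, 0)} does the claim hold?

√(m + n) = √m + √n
(0, 3), (7, 0)

Testing each pair:
(0, 3): LHS = √(3) ≈ 1.732, RHS = √(3) ≈ 1.732 → holds
(1, 6): LHS = √(7) ≈ 2.646, RHS = 1 + √(6) ≈ 3.449 → fails
(3, 1): LHS = 2, RHS = 1 + √(3) ≈ 2.732 → fails
(5, 6): LHS = √(11) ≈ 3.317, RHS = √(5) + √(6) ≈ 4.686 → fails
(6, 2): LHS = 2·√(2) ≈ 2.828, RHS = √(2) + √(6) ≈ 3.864 → fails
(7, 0): LHS = √(7) ≈ 2.646, RHS = √(7) ≈ 2.646 → holds

2 of 6 pairs satisfy the claim.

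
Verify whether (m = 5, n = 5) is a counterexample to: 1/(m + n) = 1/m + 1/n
Yes

Substituting m = 5, n = 5:
LHS = 1/(5 + 5) = 1/10
RHS = 1/5 + 1/5 = 2/5

Since LHS ≠ RHS, this pair disproves the claim.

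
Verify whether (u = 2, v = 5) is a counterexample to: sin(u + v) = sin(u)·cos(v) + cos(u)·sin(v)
No

Substituting u = 2, v = 5:
LHS = sin(2 + 5) = sin(7) ≈ 0.657
RHS = sin(2)·cos(5) + cos(2)·sin(5) = sin(2)·cos(5) + sin(5)·cos(2) ≈ 0.657

The sides agree, so this pair does not disprove the claim.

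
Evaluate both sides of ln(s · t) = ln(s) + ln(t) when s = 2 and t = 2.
LHS = ln(2 · 2) = ln(4) ≈ 1.386
RHS = ln(2) + ln(2) = 2·ln(2) ≈ 1.386

LHS = RHS: the two sides agree.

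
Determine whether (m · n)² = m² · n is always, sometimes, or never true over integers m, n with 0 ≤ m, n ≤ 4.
Sometimes true

It holds at (m, n) = (0, 4) (both sides equal 0), but fails at (m, n) = (4, 2) (LHS = 64, RHS = 32).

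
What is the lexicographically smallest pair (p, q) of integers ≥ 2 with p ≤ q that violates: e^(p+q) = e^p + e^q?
Substituting (2, 2) into the claim:
LHS = e^(2+2) = e^4 ≈ 54.6
RHS = e^2 + e^2 = 2·e^2 ≈ 14.78

Since LHS ≠ RHS, this pair disproves the claim, and no lexicographically smaller pair (p ≤ q, integers ≥ 2) does.

For instance (3, 6) is also a counterexample (LHS = e^9 ≈ 8103, RHS = e^3 + e^6 ≈ 423.5), but it's lexicographically larger.

Answer: (p, q) = (2, 2)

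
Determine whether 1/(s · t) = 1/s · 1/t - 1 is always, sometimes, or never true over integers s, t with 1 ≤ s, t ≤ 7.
Never true

The claim fails for every pair in the range. For instance at (s, t) = (4, 1): LHS = 1/4, RHS = -3/4.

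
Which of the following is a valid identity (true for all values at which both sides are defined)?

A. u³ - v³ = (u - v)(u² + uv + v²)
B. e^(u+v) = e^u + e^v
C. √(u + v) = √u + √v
A

A: holds — e.g. at (1, 2), both sides equal -7.
B: fails at (6, 7) — LHS = e^13 ≈ 442413.4, RHS = e^6 + e^7 ≈ 1500.
C: fails at (2, 3) — LHS = √(5) ≈ 2.236, RHS = √(2) + √(3) ≈ 3.146.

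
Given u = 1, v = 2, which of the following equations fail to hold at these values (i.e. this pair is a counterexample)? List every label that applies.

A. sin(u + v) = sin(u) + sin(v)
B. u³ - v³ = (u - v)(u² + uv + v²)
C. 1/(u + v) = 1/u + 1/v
A, C

Evaluating each claim at the given values:
A. LHS = sin(3) ≈ 0.1411, RHS = sin(1) + sin(2) ≈ 1.751 → fails here (LHS ≠ RHS)
B. LHS = -7, RHS = -7 → holds here (LHS = RHS)
C. LHS = 1/3, RHS = 3/2 → fails here (LHS ≠ RHS)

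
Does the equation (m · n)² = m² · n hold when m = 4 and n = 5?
Substituting m = 4, n = 5:

LHS = (4 · 5)² = 400
RHS = 4² · 5 = 80

LHS ≠ RHS, so the equation does not hold at this point.

Answer: Fails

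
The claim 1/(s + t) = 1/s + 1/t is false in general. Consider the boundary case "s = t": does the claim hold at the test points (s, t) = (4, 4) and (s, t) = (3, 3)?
At (4, 4): LHS = 1/8 ≠ RHS = 1/2
At (3, 3): LHS = 1/6 ≠ RHS = 2/3

Answer: No, fails at both test points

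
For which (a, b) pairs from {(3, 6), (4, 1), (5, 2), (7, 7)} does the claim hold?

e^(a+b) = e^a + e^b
Testing each pair:
(3, 6): LHS = e^9 ≈ 8103, RHS = e^3 + e^6 ≈ 423.5 → fails
(4, 1): LHS = e^5 ≈ 148.4, RHS = e + e^4 ≈ 57.32 → fails
(5, 2): LHS = e^7 ≈ 1097, RHS = e^2 + e^5 ≈ 155.8 → fails
(7, 7): LHS = e^14 ≈ 1202604.3, RHS = 2·e^7 ≈ 2193 → fails

No pair satisfies the claim.

Answer: None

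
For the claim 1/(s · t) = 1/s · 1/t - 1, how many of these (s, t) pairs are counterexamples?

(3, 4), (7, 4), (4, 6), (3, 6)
4

Testing each pair:
(3, 4): LHS = 1/12, RHS = -11/12 → counterexample
(7, 4): LHS = 1/28, RHS = -27/28 → counterexample
(4, 6): LHS = 1/24, RHS = -23/24 → counterexample
(3, 6): LHS = 1/18, RHS = -17/18 → counterexample

That makes 4 counterexamples.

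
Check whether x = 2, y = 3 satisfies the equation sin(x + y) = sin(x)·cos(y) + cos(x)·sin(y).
Holds

Substituting x = 2, y = 3:

LHS = sin(2 + 3) = sin(5) ≈ -0.9589
RHS = sin(2)·cos(3) + cos(2)·sin(3) = sin(2)·cos(3) + sin(3)·cos(2) ≈ -0.9589

LHS = RHS, so the equation holds at this point.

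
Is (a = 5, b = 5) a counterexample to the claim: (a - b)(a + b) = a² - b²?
Substituting a = 5, b = 5:
LHS = (5 - 5)(5 + 5) = 0
RHS = 5² - 5² = 0

The sides agree, so this pair does not disprove the claim.

Answer: No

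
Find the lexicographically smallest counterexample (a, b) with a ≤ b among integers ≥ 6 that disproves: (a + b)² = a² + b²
Substituting (6, 6) into the claim:
LHS = (6 + 6)² = 144
RHS = 6² + 6² = 72

Since LHS ≠ RHS, this pair disproves the claim, and no lexicographically smaller pair (a ≤ b, integers ≥ 6) does.

For instance (6, 9) is also a counterexample (LHS = 225, RHS = 117), but it's lexicographically larger.

Answer: (a, b) = (6, 6)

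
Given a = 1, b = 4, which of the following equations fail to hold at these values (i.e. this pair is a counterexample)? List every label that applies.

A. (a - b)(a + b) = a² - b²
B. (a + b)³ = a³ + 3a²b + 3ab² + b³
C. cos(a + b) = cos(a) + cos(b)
C

Evaluating each claim at the given values:
A. LHS = -15, RHS = -15 → holds here (LHS = RHS)
B. LHS = 125, RHS = 125 → holds here (LHS = RHS)
C. LHS = cos(5) ≈ 0.2837, RHS = cos(4) + cos(1) ≈ -0.1133 → fails here (LHS ≠ RHS)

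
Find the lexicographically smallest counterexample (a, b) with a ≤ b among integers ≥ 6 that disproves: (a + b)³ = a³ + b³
(a, b) = (6, 6)

Substituting (6, 6) into the claim:
LHS = (6 + 6)³ = 1728
RHS = 6³ + 6³ = 432

Since LHS ≠ RHS, this pair disproves the claim, and no lexicographically smaller pair (a ≤ b, integers ≥ 6) does.

For instance (9, 10) is also a counterexample (LHS = 6859, RHS = 1729), but it's lexicographically larger.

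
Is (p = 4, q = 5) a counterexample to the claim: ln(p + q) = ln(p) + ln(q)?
Substituting p = 4, q = 5:
LHS = ln(4 + 5) = ln(9) ≈ 2.197
RHS = ln(4) + ln(5) ≈ 2.996

Since LHS ≠ RHS, this pair disproves the claim.

Answer: Yes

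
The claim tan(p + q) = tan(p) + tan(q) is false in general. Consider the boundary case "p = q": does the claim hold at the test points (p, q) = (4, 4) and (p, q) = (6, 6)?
At (4, 4): LHS = tan(8) ≈ -6.8 ≠ RHS = 2·tan(4) ≈ 2.316
At (6, 6): LHS = tan(12) ≈ -0.6359 ≠ RHS = 2·tan(6) ≈ -0.582

Answer: No, fails at both test points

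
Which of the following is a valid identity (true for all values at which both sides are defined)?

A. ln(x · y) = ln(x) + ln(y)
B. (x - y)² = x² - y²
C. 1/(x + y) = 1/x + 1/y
A

A: holds — e.g. at (2, 3), both sides equal ln(6) ≈ 1.792.
B: fails at (2, 3) — LHS = 1, RHS = -5.
C: fails at (4, 4) — LHS = 1/8, RHS = 1/2.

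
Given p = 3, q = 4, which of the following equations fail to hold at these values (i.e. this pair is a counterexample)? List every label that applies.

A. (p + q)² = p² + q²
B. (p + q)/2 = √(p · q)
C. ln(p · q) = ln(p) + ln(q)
Evaluating each claim at the given values:
A. LHS = 49, RHS = 25 → fails here (LHS ≠ RHS)
B. LHS = 7/2, RHS = 2·√(3) ≈ 3.464 → fails here (LHS ≠ RHS)
C. LHS = ln(12) ≈ 2.485, RHS = ln(3) + ln(4) ≈ 2.485 → holds here (LHS = RHS)

Answer: A, B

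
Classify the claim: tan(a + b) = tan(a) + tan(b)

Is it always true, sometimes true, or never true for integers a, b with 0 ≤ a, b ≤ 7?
Sometimes true

It holds at (a, b) = (0, 3) (both sides equal tan(3) ≈ -0.1425), but fails at (a, b) = (5, 4) (LHS = tan(9) ≈ -0.4523, RHS = tan(5) + tan(4) ≈ -2.223).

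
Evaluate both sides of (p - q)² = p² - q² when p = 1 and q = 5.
LHS = (1 - 5)² = 16
RHS = 1² - 5² = -24

LHS ≠ RHS, so the equation does not hold here.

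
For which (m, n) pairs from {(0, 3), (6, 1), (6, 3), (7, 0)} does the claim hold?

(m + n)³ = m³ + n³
Testing each pair:
(0, 3): LHS = 27, RHS = 27 → holds
(6, 1): LHS = 343, RHS = 217 → fails
(6, 3): LHS = 729, RHS = 243 → fails
(7, 0): LHS = 343, RHS = 343 → holds

2 of 4 pairs satisfy the claim.

Answer: (0, 3), (7, 0)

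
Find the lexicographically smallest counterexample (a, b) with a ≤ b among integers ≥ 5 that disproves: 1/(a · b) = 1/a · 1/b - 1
(a, b) = (5, 5)

Substituting (5, 5) into the claim:
LHS = 1/(5 · 5) = 1/25
RHS = 1/5 · 1/5 - 1 = -24/25

Since LHS ≠ RHS, this pair disproves the claim, and no lexicographically smaller pair (a ≤ b, integers ≥ 5) does.

For instance (8, 10) is also a counterexample (LHS = 1/80, RHS = -79/80), but it's lexicographically larger.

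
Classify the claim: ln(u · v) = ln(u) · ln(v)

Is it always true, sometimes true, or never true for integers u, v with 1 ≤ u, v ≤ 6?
Sometimes true

It holds at (u, v) = (1, 1) (both sides equal 0), but fails at (u, v) = (3, 3) (LHS = ln(9) ≈ 2.197, RHS = ln(3)² ≈ 1.207).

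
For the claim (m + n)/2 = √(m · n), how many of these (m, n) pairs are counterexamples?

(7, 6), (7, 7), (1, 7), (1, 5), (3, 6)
4

Testing each pair:
(7, 6): LHS = 13/2, RHS = √(42) ≈ 6.481 → counterexample
(7, 7): LHS = 7, RHS = 7 → satisfies claim
(1, 7): LHS = 4, RHS = √(7) ≈ 2.646 → counterexample
(1, 5): LHS = 3, RHS = √(5) ≈ 2.236 → counterexample
(3, 6): LHS = 9/2, RHS = 3·√(2) ≈ 4.243 → counterexample

That makes 4 counterexamples.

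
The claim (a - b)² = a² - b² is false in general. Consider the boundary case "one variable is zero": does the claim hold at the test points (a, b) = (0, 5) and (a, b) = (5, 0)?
At (0, 5): LHS = 25 ≠ RHS = -25
At (5, 0): LHS = 25, RHS = 25 → equal

Answer: Only at (5, 0)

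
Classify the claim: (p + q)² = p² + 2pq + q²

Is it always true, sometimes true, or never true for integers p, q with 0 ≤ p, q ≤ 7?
The identity holds for every pair in the range. For instance at (p, q) = (0, 3): both sides equal 9.

Answer: Always true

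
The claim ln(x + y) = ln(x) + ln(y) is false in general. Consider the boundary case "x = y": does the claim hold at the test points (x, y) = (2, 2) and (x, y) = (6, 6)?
Only at (2, 2)

At (2, 2): LHS = ln(4) ≈ 1.386, RHS = 2·ln(2) ≈ 1.386 → equal
At (6, 6): LHS = ln(12) ≈ 2.485 ≠ RHS = 2·ln(6) ≈ 3.584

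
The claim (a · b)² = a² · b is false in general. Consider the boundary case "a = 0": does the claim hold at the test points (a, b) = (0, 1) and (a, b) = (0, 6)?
Yes, holds at both test points

At (0, 1): LHS = 0, RHS = 0 → equal
At (0, 6): LHS = 0, RHS = 0 → equal

So the claim does hold at both of these boundary points, even though it is not an identity.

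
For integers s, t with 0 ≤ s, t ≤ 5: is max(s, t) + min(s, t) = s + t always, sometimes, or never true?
The identity holds for every pair in the range. For instance at (s, t) = (1, 4): both sides equal 5.

Answer: Always true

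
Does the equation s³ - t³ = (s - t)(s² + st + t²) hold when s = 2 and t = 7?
Substituting s = 2, t = 7:

LHS = 2³ - 7³ = -335
RHS = (2 - 7)(2² + 2·7 + 7²) = -335

LHS = RHS, so the equation holds at this point.

Answer: Holds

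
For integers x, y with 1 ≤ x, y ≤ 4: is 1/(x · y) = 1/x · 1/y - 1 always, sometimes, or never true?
The claim fails for every pair in the range. For instance at (x, y) = (1, 2): LHS = 1/2, RHS = -1/2.

Answer: Never true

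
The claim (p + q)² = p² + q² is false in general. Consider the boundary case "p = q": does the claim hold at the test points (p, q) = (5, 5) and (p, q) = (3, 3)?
At (5, 5): LHS = 100 ≠ RHS = 50
At (3, 3): LHS = 36 ≠ RHS = 18

Answer: No, fails at both test points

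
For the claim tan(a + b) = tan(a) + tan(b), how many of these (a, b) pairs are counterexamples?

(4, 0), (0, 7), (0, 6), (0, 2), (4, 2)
Testing each pair:
(4, 0): LHS = tan(4) ≈ 1.158, RHS = tan(4) ≈ 1.158 → satisfies claim
(0, 7): LHS = tan(7) ≈ 0.8714, RHS = tan(7) ≈ 0.8714 → satisfies claim
(0, 6): LHS = tan(6) ≈ -0.291, RHS = tan(6) ≈ -0.291 → satisfies claim
(0, 2): LHS = tan(2) ≈ -2.185, RHS = tan(2) ≈ -2.185 → satisfies claim
(4, 2): LHS = tan(6) ≈ -0.291, RHS = tan(2) + tan(4) ≈ -1.027 → counterexample

That makes 1 counterexample.

Answer: 1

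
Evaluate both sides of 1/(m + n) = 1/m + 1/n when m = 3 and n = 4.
LHS = 1/(3 + 4) = 1/7
RHS = 1/3 + 1/4 = 7/12

LHS ≠ RHS, so the equation does not hold here.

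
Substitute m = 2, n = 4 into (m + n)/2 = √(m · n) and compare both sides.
LHS = (2 + 4)/2 = 3
RHS = √(2 · 4) = 2·√(2) ≈ 2.828

LHS ≠ RHS (they differ by about 0.1716), so the equation does not hold here.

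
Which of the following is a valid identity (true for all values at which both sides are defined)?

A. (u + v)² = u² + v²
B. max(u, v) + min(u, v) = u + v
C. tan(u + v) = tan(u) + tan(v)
B

A: fails at (4, 4) — LHS = 64, RHS = 32.
B: holds — e.g. at (2, 5), both sides equal 7.
C: fails at (3, 5) — LHS = tan(8) ≈ -6.8, RHS = tan(5) + tan(3) ≈ -3.523.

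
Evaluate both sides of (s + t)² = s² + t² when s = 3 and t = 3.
LHS = (3 + 3)² = 36
RHS = 3² + 3² = 18

LHS ≠ RHS, so the equation does not hold here.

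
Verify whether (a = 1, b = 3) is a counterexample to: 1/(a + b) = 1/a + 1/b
Substituting a = 1, b = 3:
LHS = 1/(1 + 3) = 1/4
RHS = 1/1 + 1/3 = 4/3

Since LHS ≠ RHS, this pair disproves the claim.

Answer: Yes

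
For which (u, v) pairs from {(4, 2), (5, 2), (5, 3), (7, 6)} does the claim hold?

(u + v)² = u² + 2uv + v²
Testing each pair:
(4, 2): LHS = 36, RHS = 36 → holds
(5, 2): LHS = 49, RHS = 49 → holds
(5, 3): LHS = 64, RHS = 64 → holds
(7, 6): LHS = 169, RHS = 169 → holds

Every pair satisfies the claim.

Answer: All pairs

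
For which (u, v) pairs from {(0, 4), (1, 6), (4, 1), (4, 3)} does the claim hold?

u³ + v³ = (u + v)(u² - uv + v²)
Testing each pair:
(0, 4): LHS = 64, RHS = 64 → holds
(1, 6): LHS = 217, RHS = 217 → holds
(4, 1): LHS = 65, RHS = 65 → holds
(4, 3): LHS = 91, RHS = 91 → holds

Every pair satisfies the claim.

Answer: All pairs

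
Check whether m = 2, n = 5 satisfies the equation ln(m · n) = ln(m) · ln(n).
Substituting m = 2, n = 5:

LHS = ln(2 · 5) = ln(10) ≈ 2.303
RHS = ln(2) · ln(5) ≈ 1.116

LHS ≠ RHS, so the equation does not hold at this point.

Answer: Fails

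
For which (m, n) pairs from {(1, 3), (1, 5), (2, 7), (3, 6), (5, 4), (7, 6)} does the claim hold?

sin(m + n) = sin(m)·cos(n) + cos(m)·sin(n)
Testing each pair:
(1, 3): LHS = sin(4) ≈ -0.7568, RHS = sin(1)·cos(3) + sin(3)·cos(1) ≈ -0.7568 → holds
(1, 5): LHS = sin(6) ≈ -0.2794, RHS = sin(5)·cos(1) + sin(1)·cos(5) ≈ -0.2794 → holds
(2, 7): LHS = sin(9) ≈ 0.4121, RHS = sin(7)·cos(2) + sin(2)·cos(7) ≈ 0.4121 → holds
(3, 6): LHS = sin(9) ≈ 0.4121, RHS = sin(3)·cos(6) + sin(6)·cos(3) ≈ 0.4121 → holds
(5, 4): LHS = sin(9) ≈ 0.4121, RHS = sin(4)·cos(5) + sin(5)·cos(4) ≈ 0.4121 → holds
(7, 6): LHS = sin(13) ≈ 0.4202, RHS = sin(6)·cos(7) + sin(7)·cos(6) ≈ 0.4202 → holds

Every pair satisfies the claim.

Answer: All pairs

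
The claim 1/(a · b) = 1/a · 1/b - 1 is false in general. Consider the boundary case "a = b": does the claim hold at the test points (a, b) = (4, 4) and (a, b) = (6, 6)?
No, fails at both test points

At (4, 4): LHS = 1/16 ≠ RHS = -15/16
At (6, 6): LHS = 1/36 ≠ RHS = -35/36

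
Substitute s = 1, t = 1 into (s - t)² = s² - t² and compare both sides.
LHS = (1 - 1)² = 0
RHS = 1² - 1² = 0

LHS = RHS: the two sides agree.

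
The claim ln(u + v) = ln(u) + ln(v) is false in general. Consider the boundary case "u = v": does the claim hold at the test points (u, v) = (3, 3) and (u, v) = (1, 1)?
At (3, 3): LHS = ln(6) ≈ 1.792 ≠ RHS = 2·ln(3) ≈ 2.197
At (1, 1): LHS = ln(2) ≈ 0.6931 ≠ RHS = 0

Answer: No, fails at both test points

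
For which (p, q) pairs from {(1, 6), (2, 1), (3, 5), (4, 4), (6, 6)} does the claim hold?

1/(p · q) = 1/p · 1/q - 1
None

Testing each pair:
(1, 6): LHS = 1/6, RHS = -5/6 → fails
(2, 1): LHS = 1/2, RHS = -1/2 → fails
(3, 5): LHS = 1/15, RHS = -14/15 → fails
(4, 4): LHS = 1/16, RHS = -15/16 → fails
(6, 6): LHS = 1/36, RHS = -35/36 → fails

No pair satisfies the claim.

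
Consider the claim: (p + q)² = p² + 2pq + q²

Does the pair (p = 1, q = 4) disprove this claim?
Substituting p = 1, q = 4:
LHS = (1 + 4)² = 25
RHS = 1² + 2·1·4 + 4² = 25

The sides agree, so this pair does not disprove the claim.

Answer: No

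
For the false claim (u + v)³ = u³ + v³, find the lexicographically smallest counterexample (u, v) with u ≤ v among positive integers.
Substituting (1, 1) into the claim:
LHS = (1 + 1)³ = 8
RHS = 1³ + 1³ = 2

Since LHS ≠ RHS, this pair disproves the claim, and no lexicographically smaller pair (u ≤ v, positive integers) does.

For instance (6, 7) is also a counterexample (LHS = 2197, RHS = 559), but it's lexicographically larger.

Answer: (u, v) = (1, 1)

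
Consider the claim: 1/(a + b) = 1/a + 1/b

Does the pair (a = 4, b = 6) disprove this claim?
Yes

Substituting a = 4, b = 6:
LHS = 1/(4 + 6) = 1/10
RHS = 1/4 + 1/6 = 5/12

Since LHS ≠ RHS, this pair disproves the claim.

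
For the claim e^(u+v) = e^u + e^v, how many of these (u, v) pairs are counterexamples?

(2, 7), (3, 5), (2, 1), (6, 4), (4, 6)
Testing each pair:
(2, 7): LHS = e^9 ≈ 8103, RHS = e^2 + e^7 ≈ 1104 → counterexample
(3, 5): LHS = e^8 ≈ 2981, RHS = e^3 + e^5 ≈ 168.5 → counterexample
(2, 1): LHS = e^3 ≈ 20.09, RHS = e + e^2 ≈ 10.11 → counterexample
(6, 4): LHS = e^10 ≈ 22026.5, RHS = e^4 + e^6 ≈ 458 → counterexample
(4, 6): LHS = e^10 ≈ 22026.5, RHS = e^4 + e^6 ≈ 458 → counterexample

That makes 5 counterexamples.

Answer: 5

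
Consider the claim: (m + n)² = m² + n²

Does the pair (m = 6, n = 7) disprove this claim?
Substituting m = 6, n = 7:
LHS = (6 + 7)² = 169
RHS = 6² + 7² = 85

Since LHS ≠ RHS, this pair disproves the claim.

Answer: Yes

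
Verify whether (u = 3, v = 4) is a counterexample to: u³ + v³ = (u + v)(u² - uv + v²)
No

Substituting u = 3, v = 4:
LHS = 3³ + 4³ = 91
RHS = (3 + 4)(3² - 3·4 + 4²) = 91

The sides agree, so this pair does not disprove the claim.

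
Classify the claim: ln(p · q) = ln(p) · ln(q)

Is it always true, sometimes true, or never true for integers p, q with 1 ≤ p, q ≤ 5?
Sometimes true

It holds at (p, q) = (1, 1) (both sides equal 0), but fails at (p, q) = (2, 1) (LHS = ln(2) ≈ 0.6931, RHS = 0).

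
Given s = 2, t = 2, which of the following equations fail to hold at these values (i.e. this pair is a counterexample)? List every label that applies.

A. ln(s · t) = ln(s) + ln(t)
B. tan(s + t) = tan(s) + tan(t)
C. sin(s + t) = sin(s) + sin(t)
B, C

Evaluating each claim at the given values:
A. LHS = ln(4) ≈ 1.386, RHS = 2·ln(2) ≈ 1.386 → holds here (LHS = RHS)
B. LHS = tan(4) ≈ 1.158, RHS = 2·tan(2) ≈ -4.37 → fails here (LHS ≠ RHS)
C. LHS = sin(4) ≈ -0.7568, RHS = 2·sin(2) ≈ 1.819 → fails here (LHS ≠ RHS)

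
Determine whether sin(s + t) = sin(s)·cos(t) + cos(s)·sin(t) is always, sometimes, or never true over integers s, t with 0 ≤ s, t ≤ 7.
Always true

The identity holds for every pair in the range. For instance at (s, t) = (7, 1): both sides equal sin(8) ≈ 0.9894.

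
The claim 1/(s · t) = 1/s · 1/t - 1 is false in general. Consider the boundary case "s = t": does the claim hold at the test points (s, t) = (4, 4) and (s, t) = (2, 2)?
No, fails at both test points

At (4, 4): LHS = 1/16 ≠ RHS = -15/16
At (2, 2): LHS = 1/4 ≠ RHS = -3/4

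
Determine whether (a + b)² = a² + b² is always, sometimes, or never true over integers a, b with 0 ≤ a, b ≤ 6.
It holds at (a, b) = (0, 1) (both sides equal 1), but fails at (a, b) = (4, 3) (LHS = 49, RHS = 25).

Answer: Sometimes true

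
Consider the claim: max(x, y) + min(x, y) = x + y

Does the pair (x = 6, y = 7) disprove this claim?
Substituting x = 6, y = 7:
LHS = max(6, 7) + min(6, 7) = 13
RHS = 6 + 7 = 13

The sides agree, so this pair does not disprove the claim.

Answer: No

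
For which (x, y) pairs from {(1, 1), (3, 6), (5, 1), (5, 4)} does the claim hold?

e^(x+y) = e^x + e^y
Testing each pair:
(1, 1): LHS = e^2 ≈ 7.389, RHS = 2·e ≈ 5.437 → fails
(3, 6): LHS = e^9 ≈ 8103, RHS = e^3 + e^6 ≈ 423.5 → fails
(5, 1): LHS = e^6 ≈ 403.4, RHS = e + e^5 ≈ 151.1 → fails
(5, 4): LHS = e^9 ≈ 8103, RHS = e^4 + e^5 ≈ 203 → fails

No pair satisfies the claim.

Answer: None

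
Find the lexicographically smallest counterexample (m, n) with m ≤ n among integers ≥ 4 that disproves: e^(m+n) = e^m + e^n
(m, n) = (4, 4)

Substituting (4, 4) into the claim:
LHS = e^(4+4) = e^8 ≈ 2981
RHS = e^4 + e^4 = 2·e^4 ≈ 109.2

Since LHS ≠ RHS, this pair disproves the claim, and no lexicographically smaller pair (m ≤ n, integers ≥ 4) does.

For instance (6, 6) is also a counterexample (LHS = e^12 ≈ 162754.8, RHS = 2·e^6 ≈ 806.9), but it's lexicographically larger.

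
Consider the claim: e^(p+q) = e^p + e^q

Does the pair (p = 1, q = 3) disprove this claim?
Yes

Substituting p = 1, q = 3:
LHS = e^(1+3) = e^4 ≈ 54.6
RHS = e^1 + e^3 = e + e^3 ≈ 22.8

Since LHS ≠ RHS, this pair disproves the claim.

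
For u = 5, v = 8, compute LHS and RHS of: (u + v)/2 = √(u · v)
LHS = (5 + 8)/2 = 13/2
RHS = √(5 · 8) = 2·√(10) ≈ 6.325

LHS ≠ RHS (they differ by about 0.1754), so the equation does not hold here.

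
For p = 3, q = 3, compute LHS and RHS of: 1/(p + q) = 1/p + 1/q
LHS = 1/(3 + 3) = 1/6
RHS = 1/3 + 1/3 = 2/3

LHS ≠ RHS, so the equation does not hold here.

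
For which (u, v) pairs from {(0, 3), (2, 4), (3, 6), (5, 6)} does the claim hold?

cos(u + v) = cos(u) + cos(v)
None

Testing each pair:
(0, 3): LHS = cos(3) ≈ -0.99, RHS = cos(3) + 1 ≈ 0.01001 → fails
(2, 4): LHS = cos(6) ≈ 0.9602, RHS = cos(4) + cos(2) ≈ -1.07 → fails
(3, 6): LHS = cos(9) ≈ -0.9111, RHS = cos(3) + cos(6) ≈ -0.02982 → fails
(5, 6): LHS = cos(11) ≈ 0.004426, RHS = cos(5) + cos(6) ≈ 1.244 → fails

No pair satisfies the claim.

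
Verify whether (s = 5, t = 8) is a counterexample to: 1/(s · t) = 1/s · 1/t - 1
Substituting s = 5, t = 8:
LHS = 1/(5 · 8) = 1/40
RHS = 1/5 · 1/8 - 1 = -39/40

Since LHS ≠ RHS, this pair disproves the claim.

Answer: Yes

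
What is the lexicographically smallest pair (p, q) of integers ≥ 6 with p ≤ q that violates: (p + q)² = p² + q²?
Substituting (6, 6) into the claim:
LHS = (6 + 6)² = 144
RHS = 6² + 6² = 72

Since LHS ≠ RHS, this pair disproves the claim, and no lexicographically smaller pair (p ≤ q, integers ≥ 6) does.

For instance (7, 11) is also a counterexample (LHS = 324, RHS = 170), but it's lexicographically larger.

Answer: (p, q) = (6, 6)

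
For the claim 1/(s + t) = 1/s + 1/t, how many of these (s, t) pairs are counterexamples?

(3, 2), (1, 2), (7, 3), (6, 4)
4

Testing each pair:
(3, 2): LHS = 1/5, RHS = 5/6 → counterexample
(1, 2): LHS = 1/3, RHS = 3/2 → counterexample
(7, 3): LHS = 1/10, RHS = 10/21 → counterexample
(6, 4): LHS = 1/10, RHS = 5/12 → counterexample

That makes 4 counterexamples.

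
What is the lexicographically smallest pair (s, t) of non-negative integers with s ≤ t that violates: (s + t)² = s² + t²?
At (0, 2): both sides equal 4, so it holds there.
At (0, 4): both sides equal 16, so it holds there.

Substituting (1, 1) into the claim:
LHS = (1 + 1)² = 4
RHS = 1² + 1² = 2

Since LHS ≠ RHS, this pair disproves the claim, and no lexicographically smaller pair (s ≤ t, non-negative integers) does.

For instance (2, 4) is also a counterexample (LHS = 36, RHS = 20), but it's lexicographically larger.

Answer: (s, t) = (1, 1)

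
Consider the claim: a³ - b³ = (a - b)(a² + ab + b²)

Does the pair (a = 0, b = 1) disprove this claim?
Substituting a = 0, b = 1:
LHS = 0³ - 1³ = -1
RHS = (0 - 1)(0² + 0·1 + 1²) = -1

The sides agree, so this pair does not disprove the claim.

Answer: No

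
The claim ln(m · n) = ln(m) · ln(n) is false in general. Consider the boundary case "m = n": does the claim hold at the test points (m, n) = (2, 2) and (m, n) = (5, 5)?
No, fails at both test points

At (2, 2): LHS = ln(4) ≈ 1.386 ≠ RHS = ln(2)² ≈ 0.4805
At (5, 5): LHS = ln(25) ≈ 3.219 ≠ RHS = ln(5)² ≈ 2.59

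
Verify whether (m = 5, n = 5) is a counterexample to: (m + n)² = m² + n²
Substituting m = 5, n = 5:
LHS = (5 + 5)² = 100
RHS = 5² + 5² = 50

Since LHS ≠ RHS, this pair disproves the claim.

Answer: Yes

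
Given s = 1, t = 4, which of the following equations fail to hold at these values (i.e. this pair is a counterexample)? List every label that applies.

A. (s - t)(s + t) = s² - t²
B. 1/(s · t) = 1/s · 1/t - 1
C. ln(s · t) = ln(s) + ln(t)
Evaluating each claim at the given values:
A. LHS = -15, RHS = -15 → holds here (LHS = RHS)
B. LHS = 1/4, RHS = -3/4 → fails here (LHS ≠ RHS)
C. LHS = ln(4) ≈ 1.386, RHS = ln(4) ≈ 1.386 → holds here (LHS = RHS)

Answer: B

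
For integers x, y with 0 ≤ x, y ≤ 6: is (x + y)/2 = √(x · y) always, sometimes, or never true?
It holds at (x, y) = (4, 4) (both sides equal 4), but fails at (x, y) = (3, 2) (LHS = 5/2, RHS = √(6) ≈ 2.449).

Answer: Sometimes true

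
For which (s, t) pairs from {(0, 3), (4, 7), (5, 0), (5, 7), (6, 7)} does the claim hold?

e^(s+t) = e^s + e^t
None

Testing each pair:
(0, 3): LHS = e^3 ≈ 20.09, RHS = 1 + e^3 ≈ 21.09 → fails
(4, 7): LHS = e^11 ≈ 59874.1, RHS = e^4 + e^7 ≈ 1151 → fails
(5, 0): LHS = e^5 ≈ 148.4, RHS = 1 + e^5 ≈ 149.4 → fails
(5, 7): LHS = e^12 ≈ 162754.8, RHS = e^5 + e^7 ≈ 1245 → fails
(6, 7): LHS = e^13 ≈ 442413.4, RHS = e^6 + e^7 ≈ 1500 → fails

No pair satisfies the claim.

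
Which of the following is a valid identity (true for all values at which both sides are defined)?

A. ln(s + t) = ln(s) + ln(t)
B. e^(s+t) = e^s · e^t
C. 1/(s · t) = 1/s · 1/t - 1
B

A: fails at (3, 5) — LHS = ln(8) ≈ 2.079, RHS = ln(3) + ln(5) ≈ 2.708.
B: holds — e.g. at (0, 1), both sides equal e ≈ 2.718.
C: fails at (3, 4) — LHS = 1/12, RHS = -11/12.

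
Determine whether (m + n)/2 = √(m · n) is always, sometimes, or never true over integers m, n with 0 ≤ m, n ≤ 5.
It holds at (m, n) = (5, 5) (both sides equal 5), but fails at (m, n) = (0, 1) (LHS = 1/2, RHS = 0).

Answer: Sometimes true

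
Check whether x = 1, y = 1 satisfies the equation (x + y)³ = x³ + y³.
Substituting x = 1, y = 1:

LHS = (1 + 1)³ = 8
RHS = 1³ + 1³ = 2

LHS ≠ RHS, so the equation does not hold at this point.

Answer: Fails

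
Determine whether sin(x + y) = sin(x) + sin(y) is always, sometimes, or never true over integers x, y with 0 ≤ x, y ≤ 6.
It holds at (x, y) = (0, 1) (both sides equal sin(1) ≈ 0.8415), but fails at (x, y) = (5, 3) (LHS = sin(8) ≈ 0.9894, RHS = sin(5) + sin(3) ≈ -0.8178).

Answer: Sometimes true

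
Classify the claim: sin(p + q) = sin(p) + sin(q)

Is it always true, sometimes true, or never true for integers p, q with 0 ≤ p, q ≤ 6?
Sometimes true

It holds at (p, q) = (3, 0) (both sides equal sin(3) ≈ 0.1411), but fails at (p, q) = (4, 2) (LHS = sin(6) ≈ -0.2794, RHS = sin(4) + sin(2) ≈ 0.1525).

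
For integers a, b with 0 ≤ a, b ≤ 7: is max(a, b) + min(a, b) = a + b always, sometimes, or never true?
Always true

The identity holds for every pair in the range. For instance at (a, b) = (5, 0): both sides equal 5.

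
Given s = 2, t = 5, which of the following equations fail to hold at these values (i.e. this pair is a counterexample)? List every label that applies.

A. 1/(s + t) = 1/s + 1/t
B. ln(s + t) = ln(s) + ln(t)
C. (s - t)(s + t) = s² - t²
Evaluating each claim at the given values:
A. LHS = 1/7, RHS = 7/10 → fails here (LHS ≠ RHS)
B. LHS = ln(7) ≈ 1.946, RHS = ln(2) + ln(5) ≈ 2.303 → fails here (LHS ≠ RHS)
C. LHS = -21, RHS = -21 → holds here (LHS = RHS)

Answer: A, B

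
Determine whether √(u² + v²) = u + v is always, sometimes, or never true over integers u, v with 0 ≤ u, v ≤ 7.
Sometimes true

It holds at (u, v) = (6, 0) (both sides equal 6), but fails at (u, v) = (2, 2) (LHS = 2·√(2) ≈ 2.828, RHS = 4).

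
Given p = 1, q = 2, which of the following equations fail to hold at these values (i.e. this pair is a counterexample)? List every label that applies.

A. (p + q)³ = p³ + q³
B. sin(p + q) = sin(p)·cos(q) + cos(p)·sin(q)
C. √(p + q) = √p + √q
Evaluating each claim at the given values:
A. LHS = 27, RHS = 9 → fails here (LHS ≠ RHS)
B. LHS = sin(3) ≈ 0.1411, RHS = sin(1)·cos(2) + sin(2)·cos(1) ≈ 0.1411 → holds here (LHS = RHS)
C. LHS = √(3) ≈ 1.732, RHS = 1 + √(2) ≈ 2.414 → fails here (LHS ≠ RHS)

Answer: A, C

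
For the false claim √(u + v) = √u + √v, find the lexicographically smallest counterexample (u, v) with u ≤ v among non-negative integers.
(u, v) = (1, 1)

Substituting (1, 1) into the claim:
LHS = √(1 + 1) = √(2) ≈ 1.414
RHS = √1 + √1 = 2

Since LHS ≠ RHS, this pair disproves the claim, and no lexicographically smaller pair (u ≤ v, non-negative integers) does.

For instance (6, 7) is also a counterexample (LHS = √(13) ≈ 3.606, RHS = √(6) + √(7) ≈ 5.095), but it's lexicographically larger.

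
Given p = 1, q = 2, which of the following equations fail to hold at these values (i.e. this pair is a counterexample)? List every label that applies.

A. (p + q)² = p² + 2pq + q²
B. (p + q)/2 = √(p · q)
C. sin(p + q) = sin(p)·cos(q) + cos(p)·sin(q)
B

Evaluating each claim at the given values:
A. LHS = 9, RHS = 9 → holds here (LHS = RHS)
B. LHS = 3/2, RHS = √(2) ≈ 1.414 → fails here (LHS ≠ RHS)
C. LHS = sin(3) ≈ 0.1411, RHS = sin(1)·cos(2) + sin(2)·cos(1) ≈ 0.1411 → holds here (LHS = RHS)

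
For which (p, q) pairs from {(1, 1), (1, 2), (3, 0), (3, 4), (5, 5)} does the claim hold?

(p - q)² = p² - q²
Testing each pair:
(1, 1): LHS = 0, RHS = 0 → holds
(1, 2): LHS = 1, RHS = -3 → fails
(3, 0): LHS = 9, RHS = 9 → holds
(3, 4): LHS = 1, RHS = -7 → fails
(5, 5): LHS = 0, RHS = 0 → holds

3 of 5 pairs satisfy the claim.

Answer: (1, 1), (3, 0), (5, 5)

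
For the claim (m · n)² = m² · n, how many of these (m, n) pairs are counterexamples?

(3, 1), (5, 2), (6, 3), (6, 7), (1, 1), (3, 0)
Testing each pair:
(3, 1): LHS = 9, RHS = 9 → satisfies claim
(5, 2): LHS = 100, RHS = 50 → counterexample
(6, 3): LHS = 324, RHS = 108 → counterexample
(6, 7): LHS = 1764, RHS = 252 → counterexample
(1, 1): LHS = 1, RHS = 1 → satisfies claim
(3, 0): LHS = 0, RHS = 0 → satisfies claim

That makes 3 counterexamples.

Answer: 3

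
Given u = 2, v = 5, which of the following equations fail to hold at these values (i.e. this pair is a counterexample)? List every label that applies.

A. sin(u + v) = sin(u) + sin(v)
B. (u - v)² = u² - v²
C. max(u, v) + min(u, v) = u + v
Evaluating each claim at the given values:
A. LHS = sin(7) ≈ 0.657, RHS = sin(5) + sin(2) ≈ -0.04963 → fails here (LHS ≠ RHS)
B. LHS = 9, RHS = -21 → fails here (LHS ≠ RHS)
C. LHS = 7, RHS = 7 → holds here (LHS = RHS)

Answer: A, B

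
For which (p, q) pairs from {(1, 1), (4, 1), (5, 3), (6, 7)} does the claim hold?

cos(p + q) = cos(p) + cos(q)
Testing each pair:
(1, 1): LHS = cos(2) ≈ -0.4161, RHS = 2·cos(1) ≈ 1.081 → fails
(4, 1): LHS = cos(5) ≈ 0.2837, RHS = cos(4) + cos(1) ≈ -0.1133 → fails
(5, 3): LHS = cos(8) ≈ -0.1455, RHS = cos(3) + cos(5) ≈ -0.7063 → fails
(6, 7): LHS = cos(13) ≈ 0.9074, RHS = cos(7) + cos(6) ≈ 1.714 → fails

No pair satisfies the claim.

Answer: None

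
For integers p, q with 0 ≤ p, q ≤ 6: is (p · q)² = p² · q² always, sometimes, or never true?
The identity holds for every pair in the range. For instance at (p, q) = (6, 1): both sides equal 36.

Answer: Always true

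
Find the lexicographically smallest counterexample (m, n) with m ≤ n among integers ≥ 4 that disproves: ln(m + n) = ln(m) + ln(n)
(m, n) = (4, 4)

Substituting (4, 4) into the claim:
LHS = ln(4 + 4) = ln(8) ≈ 2.079
RHS = ln(4) + ln(4) = 2·ln(4) ≈ 2.773

Since LHS ≠ RHS, this pair disproves the claim, and no lexicographically smaller pair (m ≤ n, integers ≥ 4) does.

For instance (4, 6) is also a counterexample (LHS = ln(10) ≈ 2.303, RHS = ln(4) + ln(6) ≈ 3.178), but it's lexicographically larger.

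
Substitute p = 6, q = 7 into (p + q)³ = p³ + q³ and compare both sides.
LHS = (6 + 7)³ = 2197
RHS = 6³ + 7³ = 559

LHS ≠ RHS, so the equation does not hold here.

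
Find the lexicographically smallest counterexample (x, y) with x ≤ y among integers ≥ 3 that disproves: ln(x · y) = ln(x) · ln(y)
(x, y) = (3, 3)

Substituting (3, 3) into the claim:
LHS = ln(3 · 3) = ln(9) ≈ 2.197
RHS = ln(3) · ln(3) = ln(3)² ≈ 1.207

Since LHS ≠ RHS, this pair disproves the claim, and no lexicographically smaller pair (x ≤ y, integers ≥ 3) does.

For instance (6, 8) is also a counterexample (LHS = ln(48) ≈ 3.871, RHS = ln(6)·ln(8) ≈ 3.726), but it's lexicographically larger.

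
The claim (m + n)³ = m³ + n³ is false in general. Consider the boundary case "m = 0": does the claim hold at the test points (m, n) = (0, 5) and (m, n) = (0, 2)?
At (0, 5): LHS = 125, RHS = 125 → equal
At (0, 2): LHS = 8, RHS = 8 → equal

So the claim does hold at both of these boundary points, even though it is not an identity.

Answer: Yes, holds at both test points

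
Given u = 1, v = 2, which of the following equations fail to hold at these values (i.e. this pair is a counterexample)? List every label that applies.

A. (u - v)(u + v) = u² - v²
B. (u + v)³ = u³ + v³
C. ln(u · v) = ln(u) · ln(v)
B, C

Evaluating each claim at the given values:
A. LHS = -3, RHS = -3 → holds here (LHS = RHS)
B. LHS = 27, RHS = 9 → fails here (LHS ≠ RHS)
C. LHS = ln(2) ≈ 0.6931, RHS = 0 → fails here (LHS ≠ RHS)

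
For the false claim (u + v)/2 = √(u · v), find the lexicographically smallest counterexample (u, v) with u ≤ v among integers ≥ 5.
(u, v) = (5, 6)

Substituting (5, 6) into the claim:
LHS = (5 + 6)/2 = 11/2
RHS = √(5 · 6) = √(30) ≈ 5.477

Since LHS ≠ RHS, this pair disproves the claim, and no lexicographically smaller pair (u ≤ v, integers ≥ 5) does.

For instance (5, 7) is also a counterexample (LHS = 6, RHS = √(35) ≈ 5.916), but it's lexicographically larger.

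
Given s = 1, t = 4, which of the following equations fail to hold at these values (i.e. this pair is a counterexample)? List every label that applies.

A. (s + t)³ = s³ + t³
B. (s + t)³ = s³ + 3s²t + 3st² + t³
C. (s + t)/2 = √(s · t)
Evaluating each claim at the given values:
A. LHS = 125, RHS = 65 → fails here (LHS ≠ RHS)
B. LHS = 125, RHS = 125 → holds here (LHS = RHS)
C. LHS = 5/2, RHS = 2 → fails here (LHS ≠ RHS)

Answer: A, C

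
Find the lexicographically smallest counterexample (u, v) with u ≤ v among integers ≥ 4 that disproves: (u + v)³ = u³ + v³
Substituting (4, 4) into the claim:
LHS = (4 + 4)³ = 512
RHS = 4³ + 4³ = 128

Since LHS ≠ RHS, this pair disproves the claim, and no lexicographically smaller pair (u ≤ v, integers ≥ 4) does.

For instance (9, 11) is also a counterexample (LHS = 8000, RHS = 2060), but it's lexicographically larger.

Answer: (u, v) = (4, 4)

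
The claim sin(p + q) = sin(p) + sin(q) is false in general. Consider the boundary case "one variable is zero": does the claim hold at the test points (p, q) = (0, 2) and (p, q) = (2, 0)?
At (0, 2): LHS = sin(2) ≈ 0.9093, RHS = sin(2) ≈ 0.9093 → equal
At (2, 0): LHS = sin(2) ≈ 0.9093, RHS = sin(2) ≈ 0.9093 → equal

So the claim does hold at both of these boundary points, even though it is not an identity.

Answer: Yes, holds at both test points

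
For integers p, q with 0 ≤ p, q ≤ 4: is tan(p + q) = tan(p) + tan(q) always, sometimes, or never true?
It holds at (p, q) = (1, 0) (both sides equal tan(1) ≈ 1.557), but fails at (p, q) = (4, 1) (LHS = tan(5) ≈ -3.381, RHS = tan(4) + tan(1) ≈ 2.715).

Answer: Sometimes true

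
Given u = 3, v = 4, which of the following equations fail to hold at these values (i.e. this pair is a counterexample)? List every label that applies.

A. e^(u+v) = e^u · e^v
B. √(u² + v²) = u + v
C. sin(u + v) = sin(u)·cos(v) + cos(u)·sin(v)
B

Evaluating each claim at the given values:
A. LHS = e^7 ≈ 1097, RHS = e^7 ≈ 1097 → holds here (LHS = RHS)
B. LHS = 5, RHS = 7 → fails here (LHS ≠ RHS)
C. LHS = sin(7) ≈ 0.657, RHS = sin(3)·cos(4) + sin(4)·cos(3) ≈ 0.657 → holds here (LHS = RHS)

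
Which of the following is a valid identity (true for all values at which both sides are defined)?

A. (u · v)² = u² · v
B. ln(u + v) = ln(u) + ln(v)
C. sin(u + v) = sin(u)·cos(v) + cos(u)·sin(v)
C

A: fails at (5, 8) — LHS = 1600, RHS = 200.
B: fails at (3, 4) — LHS = ln(7) ≈ 1.946, RHS = ln(3) + ln(4) ≈ 2.485.
C: holds — e.g. at (4, 4), both sides equal sin(8) ≈ 0.9894.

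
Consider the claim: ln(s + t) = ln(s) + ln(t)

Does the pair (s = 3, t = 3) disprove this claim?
Substituting s = 3, t = 3:
LHS = ln(3 + 3) = ln(6) ≈ 1.792
RHS = ln(3) + ln(3) = 2·ln(3) ≈ 2.197

Since LHS ≠ RHS, this pair disproves the claim.

Answer: Yes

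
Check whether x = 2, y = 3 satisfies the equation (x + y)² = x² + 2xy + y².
Substituting x = 2, y = 3:

LHS = (2 + 3)² = 25
RHS = 2² + 2·2·3 + 3² = 25

LHS = RHS, so the equation holds at this point.

Answer: Holds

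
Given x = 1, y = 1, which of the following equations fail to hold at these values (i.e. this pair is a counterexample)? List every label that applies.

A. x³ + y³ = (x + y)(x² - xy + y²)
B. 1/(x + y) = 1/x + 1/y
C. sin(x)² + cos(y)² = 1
B

Evaluating each claim at the given values:
A. LHS = 2, RHS = 2 → holds here (LHS = RHS)
B. LHS = 1/2, RHS = 2 → fails here (LHS ≠ RHS)
C. LHS = cos(1)² + sin(1)² = 1, RHS = 1 → holds here (LHS = RHS)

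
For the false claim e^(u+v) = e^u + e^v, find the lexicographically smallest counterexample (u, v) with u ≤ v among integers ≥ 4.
Substituting (4, 4) into the claim:
LHS = e^(4+4) = e^8 ≈ 2981
RHS = e^4 + e^4 = 2·e^4 ≈ 109.2

Since LHS ≠ RHS, this pair disproves the claim, and no lexicographically smaller pair (u ≤ v, integers ≥ 4) does.

For instance (4, 5) is also a counterexample (LHS = e^9 ≈ 8103, RHS = e^4 + e^5 ≈ 203), but it's lexicographically larger.

Answer: (u, v) = (4, 4)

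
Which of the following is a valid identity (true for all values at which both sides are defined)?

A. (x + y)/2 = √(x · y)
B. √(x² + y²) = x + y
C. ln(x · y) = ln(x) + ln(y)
A: fails at (4, 5) — LHS = 9/2, RHS = 2·√(5) ≈ 4.472.
B: fails at (3, 7) — LHS = √(58) ≈ 7.616, RHS = 10.
C: holds — e.g. at (3, 3), both sides equal ln(9) ≈ 2.197.

Answer: C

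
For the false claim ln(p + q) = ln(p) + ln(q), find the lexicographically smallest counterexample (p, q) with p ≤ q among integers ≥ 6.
Substituting (6, 6) into the claim:
LHS = ln(6 + 6) = ln(12) ≈ 2.485
RHS = ln(6) + ln(6) = 2·ln(6) ≈ 3.584

Since LHS ≠ RHS, this pair disproves the claim, and no lexicographically smaller pair (p ≤ q, integers ≥ 6) does.

For instance (10, 13) is also a counterexample (LHS = ln(23) ≈ 3.135, RHS = ln(10) + ln(13) ≈ 4.868), but it's lexicographically larger.

Answer: (p, q) = (6, 6)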